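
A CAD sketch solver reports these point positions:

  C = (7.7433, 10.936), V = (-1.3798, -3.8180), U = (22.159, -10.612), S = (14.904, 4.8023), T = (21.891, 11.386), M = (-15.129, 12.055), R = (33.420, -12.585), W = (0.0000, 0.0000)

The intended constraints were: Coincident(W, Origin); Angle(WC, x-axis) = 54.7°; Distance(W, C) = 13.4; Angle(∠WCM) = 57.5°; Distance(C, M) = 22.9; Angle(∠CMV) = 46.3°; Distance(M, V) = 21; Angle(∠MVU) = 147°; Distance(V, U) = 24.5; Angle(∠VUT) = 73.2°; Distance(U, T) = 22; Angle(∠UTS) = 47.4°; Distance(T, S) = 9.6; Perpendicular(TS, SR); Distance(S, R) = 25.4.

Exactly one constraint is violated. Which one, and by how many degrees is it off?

Perpendicular(TS, SR) — off by 3.50°.

W = (0.00, 0.00) ✓; WC at 54.70° ✓; |WC| = 13.40 ✓; ∠WCM = 57.50° ✓; |CM| = 22.90 ✓; ∠CMV = 46.30° ✓; |MV| = 21.00 ✓; ∠MVU = 147.0° ✓; |VU| = 24.50 ✓; ∠VUT = 73.20° ✓; |UT| = 22.00 ✓; ∠UTS = 47.40° ✓; |TS| = 9.600 ✓; ∠(TS, SR) = 93.50° ✗; |SR| = 25.40 ✓.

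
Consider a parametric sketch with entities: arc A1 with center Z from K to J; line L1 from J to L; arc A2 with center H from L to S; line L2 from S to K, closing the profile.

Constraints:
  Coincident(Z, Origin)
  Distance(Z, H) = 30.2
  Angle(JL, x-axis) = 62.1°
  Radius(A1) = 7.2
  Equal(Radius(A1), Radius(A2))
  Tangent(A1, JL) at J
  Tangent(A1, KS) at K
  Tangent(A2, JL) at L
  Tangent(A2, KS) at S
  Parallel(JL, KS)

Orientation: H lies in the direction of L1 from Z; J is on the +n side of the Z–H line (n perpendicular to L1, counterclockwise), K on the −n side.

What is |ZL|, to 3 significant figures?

31.0

The slot axis is L1's direction at 62.1°, so u = (cos 62.1°, sin 62.1°) = (0.468, 0.884) and n = (−sin 62.1°, cos 62.1°) = (-0.884, 0.468). Z is at the origin and H lies 30.2 along u from Z, so H = 30.2·u = (14.1, 26.7). Tangency of A1 to both parallel lines with radius 7.2 puts J and K at Z ± 7.2·n: J = (-6.36, 3.37), K = (6.36, -3.37). Equal radii place L and S the same way about H: L = H + 7.2·n = (7.77, 30.1), S = H − 7.2·n = (20.5, 23.3). Then |ZL| = |L − Z| = 31.0.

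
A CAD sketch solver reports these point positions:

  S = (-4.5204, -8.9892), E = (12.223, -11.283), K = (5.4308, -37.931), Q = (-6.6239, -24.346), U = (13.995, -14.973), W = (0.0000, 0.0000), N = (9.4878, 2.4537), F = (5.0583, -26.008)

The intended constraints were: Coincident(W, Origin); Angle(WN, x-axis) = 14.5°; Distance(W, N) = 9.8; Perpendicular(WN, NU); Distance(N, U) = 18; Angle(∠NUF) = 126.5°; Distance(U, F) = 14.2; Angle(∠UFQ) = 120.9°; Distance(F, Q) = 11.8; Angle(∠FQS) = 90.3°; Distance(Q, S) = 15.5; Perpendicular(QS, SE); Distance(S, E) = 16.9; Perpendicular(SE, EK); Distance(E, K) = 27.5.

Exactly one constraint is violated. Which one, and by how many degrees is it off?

Perpendicular(SE, EK) — off by 6.50°.

W = (0.00, 0.00) ✓; WN at 14.50° ✓; |WN| = 9.800 ✓; ∠(WN, NU) = 90.00° ✓; |NU| = 18.00 ✓; ∠NUF = 126.5° ✓; |UF| = 14.20 ✓; ∠UFQ = 120.9° ✓; |FQ| = 11.80 ✓; ∠FQS = 90.30° ✓; |QS| = 15.50 ✓; ∠(QS, SE) = 90.00° ✓; |SE| = 16.90 ✓; ∠(SE, EK) = 96.50° ✗; |EK| = 27.50 ✓.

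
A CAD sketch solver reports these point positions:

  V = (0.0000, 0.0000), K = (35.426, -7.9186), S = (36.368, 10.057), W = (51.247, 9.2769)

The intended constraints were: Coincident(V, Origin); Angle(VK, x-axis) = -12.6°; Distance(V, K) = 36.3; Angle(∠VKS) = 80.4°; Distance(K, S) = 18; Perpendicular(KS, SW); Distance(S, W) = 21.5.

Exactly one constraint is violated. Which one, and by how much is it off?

Distance(S, W) = 21.5 — off by 6.60.

V = (0.00, 0.00) ✓; VK at -12.60° ✓; |VK| = 36.30 ✓; ∠VKS = 80.40° ✓; |KS| = 18.00 ✓; ∠(KS, SW) = 90.00° ✓; |SW| = 14.90 ✗.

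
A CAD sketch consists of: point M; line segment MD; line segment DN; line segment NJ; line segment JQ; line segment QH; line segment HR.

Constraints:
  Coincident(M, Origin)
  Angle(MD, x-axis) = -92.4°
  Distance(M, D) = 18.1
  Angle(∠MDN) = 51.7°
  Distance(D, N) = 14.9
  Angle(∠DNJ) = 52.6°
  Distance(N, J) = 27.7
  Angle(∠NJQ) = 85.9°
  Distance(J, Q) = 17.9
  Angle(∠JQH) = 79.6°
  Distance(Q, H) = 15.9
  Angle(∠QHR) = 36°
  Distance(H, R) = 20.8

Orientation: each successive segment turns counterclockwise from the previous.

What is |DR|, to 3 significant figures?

22.0

M is at the origin; MD runs at -92.4° with length 18.1, so D = (-0.758, -18.1). ∠MDN = 51.7° gives DN at 35.9° from the x-axis; with |DN| = 14.9, N = (11.3, -9.35). ∠DNJ = 52.6° gives NJ at 163° from the x-axis; with |NJ| = 27.7, J = (-15.2, -1.39). ∠NJQ = 85.9° gives JQ at -103° from the x-axis; with |JQ| = 17.9, Q = (-19.1, -18.9). ∠JQH = 79.6° gives QH at -2.20° from the x-axis; with |QH| = 15.9, H = (-3.24, -19.5). ∠QHR = 36.0° gives HR at 142° from the x-axis; with |HR| = 20.8, R = (-19.6, -6.60). Then |DR| = |R − D| = 22.0.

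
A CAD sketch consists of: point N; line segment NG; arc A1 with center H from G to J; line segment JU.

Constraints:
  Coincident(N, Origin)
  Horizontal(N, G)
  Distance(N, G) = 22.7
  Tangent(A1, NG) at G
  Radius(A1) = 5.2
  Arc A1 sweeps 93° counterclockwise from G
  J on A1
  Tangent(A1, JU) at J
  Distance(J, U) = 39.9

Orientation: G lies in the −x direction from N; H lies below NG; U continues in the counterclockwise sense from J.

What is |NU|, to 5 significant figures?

52.149

N is at the origin; NG is horizontal with |NG| = 22.7 and G on the −x side, so G = (-22.700, 0.0000). Since A1 is tangent to NG there, HG ⟂ NG, so H = G + (0, -5.2) = (-22.700, -5.2000). On A1, G sits at bearing 90° from H; a 93° counterclockwise sweep puts J at bearing 183°, so J = H + 5.2·(cos 183°, sin 183°) = (-27.893, -5.4721). Since A1 is tangent to JU there, HJ ⟂ JU, so JU runs along (−sin 183°, cos 183°); with |JU| = 39.9, U = (-25.805, -45.317). Then |NU| = |U − N| = 52.149.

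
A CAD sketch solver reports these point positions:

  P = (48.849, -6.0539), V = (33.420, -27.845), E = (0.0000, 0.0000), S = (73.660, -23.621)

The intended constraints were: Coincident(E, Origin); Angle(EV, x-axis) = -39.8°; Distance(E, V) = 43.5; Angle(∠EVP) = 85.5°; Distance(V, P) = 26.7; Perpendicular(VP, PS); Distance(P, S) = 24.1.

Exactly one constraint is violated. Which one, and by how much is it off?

Distance(P, S) = 24.1 — off by 6.30.

E = (0.00, 0.00) ✓; EV at -39.80° ✓; |EV| = 43.50 ✓; ∠EVP = 85.50° ✓; |VP| = 26.70 ✓; ∠(VP, PS) = 90.00° ✓; |PS| = 30.40 ✗.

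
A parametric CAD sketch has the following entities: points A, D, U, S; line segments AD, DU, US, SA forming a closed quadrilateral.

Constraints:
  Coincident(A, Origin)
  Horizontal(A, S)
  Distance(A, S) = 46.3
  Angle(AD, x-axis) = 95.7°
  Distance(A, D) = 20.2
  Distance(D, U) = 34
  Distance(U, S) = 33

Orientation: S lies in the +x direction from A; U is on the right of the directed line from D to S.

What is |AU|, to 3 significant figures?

17.5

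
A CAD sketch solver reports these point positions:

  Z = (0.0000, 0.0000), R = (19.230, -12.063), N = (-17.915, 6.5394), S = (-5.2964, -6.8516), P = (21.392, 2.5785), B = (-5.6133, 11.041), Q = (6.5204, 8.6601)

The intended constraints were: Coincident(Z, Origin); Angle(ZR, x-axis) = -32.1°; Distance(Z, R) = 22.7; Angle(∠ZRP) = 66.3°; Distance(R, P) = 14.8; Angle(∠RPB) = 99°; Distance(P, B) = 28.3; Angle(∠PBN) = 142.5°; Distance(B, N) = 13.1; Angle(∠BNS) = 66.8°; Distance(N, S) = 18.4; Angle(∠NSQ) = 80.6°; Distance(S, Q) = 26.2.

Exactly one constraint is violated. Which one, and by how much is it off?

Distance(S, Q) = 26.2 — off by 6.70.

Z = (0.00, 0.00) ✓; ZR at -32.10° ✓; |ZR| = 22.70 ✓; ∠ZRP = 66.30° ✓; |RP| = 14.80 ✓; ∠RPB = 99.00° ✓; |PB| = 28.30 ✓; ∠PBN = 142.5° ✓; |BN| = 13.10 ✓; ∠BNS = 66.80° ✓; |NS| = 18.40 ✓; ∠NSQ = 80.60° ✓; |SQ| = 19.50 ✗.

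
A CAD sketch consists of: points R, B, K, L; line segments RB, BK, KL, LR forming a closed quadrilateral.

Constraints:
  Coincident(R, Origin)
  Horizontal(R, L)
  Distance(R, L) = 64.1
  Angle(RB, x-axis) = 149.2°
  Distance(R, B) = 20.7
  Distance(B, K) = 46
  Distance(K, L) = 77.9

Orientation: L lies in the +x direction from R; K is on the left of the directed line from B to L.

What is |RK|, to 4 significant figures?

50.86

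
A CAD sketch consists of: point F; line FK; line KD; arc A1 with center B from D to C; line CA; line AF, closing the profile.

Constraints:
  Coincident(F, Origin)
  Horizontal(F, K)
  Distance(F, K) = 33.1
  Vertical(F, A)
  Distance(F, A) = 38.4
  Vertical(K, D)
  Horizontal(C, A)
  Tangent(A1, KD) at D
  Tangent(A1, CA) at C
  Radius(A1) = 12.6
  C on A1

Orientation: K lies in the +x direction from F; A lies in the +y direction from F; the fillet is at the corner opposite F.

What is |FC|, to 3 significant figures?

43.5

F is at the origin; FK is horizontal with |FK| = 33.1 and K on the +x side, so K = (33.1, 0.00). FA is vertical with |FA| = 38.4 and A on the +y side, so A = (0.00, 38.4). The virtual corner opposite F is at (33.1, 38.4). A1 meets KD tangentially, so BD is at right angles to KD and the tangent condition forces BC to be normal to CA, with radius 12.6, so the center B sits 12.6 in from both sides at B = (20.5, 25.8). That places the tangent points at D = (33.1, 25.8) on KD and C = (20.5, 38.4) on CA. Then |FC| = |C − F| = 43.5.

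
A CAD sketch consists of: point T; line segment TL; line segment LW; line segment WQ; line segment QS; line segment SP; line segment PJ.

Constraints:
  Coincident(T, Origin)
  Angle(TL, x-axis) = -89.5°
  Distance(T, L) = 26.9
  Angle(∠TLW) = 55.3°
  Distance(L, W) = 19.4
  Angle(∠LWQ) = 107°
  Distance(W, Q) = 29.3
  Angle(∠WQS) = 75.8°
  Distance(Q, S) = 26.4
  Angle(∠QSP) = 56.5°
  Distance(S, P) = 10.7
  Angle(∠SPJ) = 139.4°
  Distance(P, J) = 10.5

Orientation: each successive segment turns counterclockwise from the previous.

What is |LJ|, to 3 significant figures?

23.9

T is at the origin; TL runs at -89.5° with length 26.9, so L = (0.235, -26.9). ∠TLW = 55.3° gives LW at 35.2° from the x-axis; with |LW| = 19.4, W = (16.1, -15.7). ∠LWQ = 107.0° gives WQ at 108° from the x-axis; with |WQ| = 29.3, Q = (6.94, 12.1). ∠WQS = 75.8° gives QS at -148° from the x-axis; with |QS| = 26.4, S = (-15.4, -2.03). ∠QSP = 56.5° gives SP at -24.1° from the x-axis; with |SP| = 10.7, P = (-5.59, -6.40). ∠SPJ = 139.4° gives PJ at 16.5° from the x-axis; with |PJ| = 10.5, J = (4.48, -3.41). Then |LJ| = |J − L| = 23.9.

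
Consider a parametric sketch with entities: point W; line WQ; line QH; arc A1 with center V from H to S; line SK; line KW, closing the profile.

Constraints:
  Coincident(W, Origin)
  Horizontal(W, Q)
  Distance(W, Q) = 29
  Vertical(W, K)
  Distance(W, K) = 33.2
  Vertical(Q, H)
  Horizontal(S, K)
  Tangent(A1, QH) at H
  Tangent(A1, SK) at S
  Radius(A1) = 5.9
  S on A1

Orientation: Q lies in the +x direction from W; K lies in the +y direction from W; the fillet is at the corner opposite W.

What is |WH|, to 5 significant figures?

39.828

The virtual corner opposite W is at (29.000, 33.200). A1 meets QH tangentially, so VH is at right angles to QH and tangency of A1 to SK means the radius VS is perpendicular to SK, with radius 5.9, so the center V sits 5.9 in from both sides at V = (23.100, 27.300). That places the tangent points at H = (29.000, 27.300) on QH and S = (23.100, 33.200) on SK. Then |WH| = |H − W| = 39.828.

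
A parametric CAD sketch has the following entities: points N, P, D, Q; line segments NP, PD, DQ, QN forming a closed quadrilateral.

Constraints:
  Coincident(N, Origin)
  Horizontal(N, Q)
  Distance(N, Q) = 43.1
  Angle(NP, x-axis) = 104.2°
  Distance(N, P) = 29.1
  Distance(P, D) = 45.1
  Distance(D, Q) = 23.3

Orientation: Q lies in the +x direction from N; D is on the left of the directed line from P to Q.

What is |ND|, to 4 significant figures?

43.91

N is at the origin; NQ is horizontal with |NQ| = 43.1 and Q in +x, so Q = (43.1, 0). NP runs at 104.2° with |NP| = 29.1, so P = (-7.138, 28.21). D is determined by |PD| = 45.1 and |DQ| = 23.3 together: it lies at the intersection of circle(P, 45.1) and circle(Q, 23.3). With |PQ| = 57.62, the foot of the radical line on PQ is 41.75 from P and the perpendicular offset is √(45.1² − 41.75²) = 17.06. Taking the left-of-PQ solution: D = (37.62, 22.65).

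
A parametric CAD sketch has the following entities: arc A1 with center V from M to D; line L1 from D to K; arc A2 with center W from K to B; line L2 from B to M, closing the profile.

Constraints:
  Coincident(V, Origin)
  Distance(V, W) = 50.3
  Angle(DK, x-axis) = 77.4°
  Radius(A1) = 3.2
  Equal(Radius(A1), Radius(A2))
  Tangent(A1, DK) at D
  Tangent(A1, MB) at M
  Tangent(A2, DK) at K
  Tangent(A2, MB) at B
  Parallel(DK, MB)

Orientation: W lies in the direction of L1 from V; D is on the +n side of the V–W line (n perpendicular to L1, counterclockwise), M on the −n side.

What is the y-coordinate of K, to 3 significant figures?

49.8

The slot axis is L1's direction at 77.4°, so u = (cos 77.4°, sin 77.4°) = (0.218, 0.976) and n = (−sin 77.4°, cos 77.4°) = (-0.976, 0.218). V is at the origin and W lies 50.3 along u from V, so W = 50.3·u = (11.0, 49.1). Tangency of A1 to both parallel lines with radius 3.2 puts D and M at V ± 3.2·n: D = (-3.12, 0.698), M = (3.12, -0.698). Equal radii place K and B the same way about W: K = W + 3.2·n = (7.85, 49.8), B = W − 3.2·n = (14.1, 48.4). So K.y = 49.8.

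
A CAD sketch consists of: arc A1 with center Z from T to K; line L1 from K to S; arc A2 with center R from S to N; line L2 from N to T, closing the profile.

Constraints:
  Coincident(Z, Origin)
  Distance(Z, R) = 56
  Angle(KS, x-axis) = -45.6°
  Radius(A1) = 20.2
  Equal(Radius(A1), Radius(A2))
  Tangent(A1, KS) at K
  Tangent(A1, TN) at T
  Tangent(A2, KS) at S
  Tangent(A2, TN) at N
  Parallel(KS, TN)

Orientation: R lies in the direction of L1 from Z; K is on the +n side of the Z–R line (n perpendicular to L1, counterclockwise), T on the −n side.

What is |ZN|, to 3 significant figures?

59.5

The slot axis is L1's direction at -45.6°, so u = (cos -45.6°, sin -45.6°) = (0.700, -0.714) and n = (−sin -45.6°, cos -45.6°) = (0.714, 0.700). Z is at the origin and R lies 56.0 along u from Z, so R = 56.0·u = (39.2, -40.0). Tangency of A1 to both parallel lines with radius 20.2 puts K and T at Z ± 20.2·n: K = (14.4, 14.1), T = (-14.4, -14.1). Equal radii place S and N the same way about R: S = R + 20.2·n = (53.6, -25.9), N = R − 20.2·n = (24.7, -54.1). Then |ZN| = |N − Z| = 59.5.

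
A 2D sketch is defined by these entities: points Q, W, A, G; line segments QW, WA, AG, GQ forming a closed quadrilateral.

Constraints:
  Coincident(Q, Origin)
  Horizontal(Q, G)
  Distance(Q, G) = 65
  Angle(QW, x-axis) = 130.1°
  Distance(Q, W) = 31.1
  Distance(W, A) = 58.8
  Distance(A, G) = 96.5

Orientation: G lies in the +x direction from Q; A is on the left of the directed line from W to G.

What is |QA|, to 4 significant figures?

76.70

Q is at the origin; Q and G share the same y with |QG| = 65.0 and G in +x, so G = (65.0, 0). QW runs at 130.1° with |QW| = 31.1, so W = (-20.03, 23.79). A is determined by |WA| = 58.8 and |AG| = 96.5 together: it lies at the intersection of circle(W, 58.8) and circle(G, 96.5). With |WG| = 88.30, the foot of the radical line on WG is 10.99 from W and the perpendicular offset is √(58.8² − 10.99²) = 57.76. Taking the left-of-WG solution: A = (6.118, 76.45).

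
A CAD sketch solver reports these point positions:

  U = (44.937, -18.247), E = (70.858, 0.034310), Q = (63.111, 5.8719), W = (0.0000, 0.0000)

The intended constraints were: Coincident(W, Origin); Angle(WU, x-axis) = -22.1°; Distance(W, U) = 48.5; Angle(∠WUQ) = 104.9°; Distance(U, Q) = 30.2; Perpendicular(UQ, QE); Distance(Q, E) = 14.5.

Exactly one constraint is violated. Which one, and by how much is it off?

Distance(Q, E) = 14.5 — off by 4.80.

W = (0.00, 0.00) ✓; WU at -22.10° ✓; |WU| = 48.50 ✓; ∠WUQ = 104.9° ✓; |UQ| = 30.20 ✓; ∠(UQ, QE) = 90.00° ✓; |QE| = 9.700 ✗.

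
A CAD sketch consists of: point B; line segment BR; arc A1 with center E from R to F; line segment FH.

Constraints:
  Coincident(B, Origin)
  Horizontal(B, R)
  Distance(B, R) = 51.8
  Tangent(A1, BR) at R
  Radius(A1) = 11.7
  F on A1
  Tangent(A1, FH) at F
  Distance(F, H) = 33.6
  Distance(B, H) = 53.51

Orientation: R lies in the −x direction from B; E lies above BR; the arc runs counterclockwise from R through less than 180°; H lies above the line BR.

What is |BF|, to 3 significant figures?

41.4

Checks: B.y = 0.00, R.y = 0.00 ✓; |EF| = 11.70 ✓; ∠(EF, FH) = 90.00° ✓; |FH| = 33.60 ✓; |BH| = 53.51 ✓.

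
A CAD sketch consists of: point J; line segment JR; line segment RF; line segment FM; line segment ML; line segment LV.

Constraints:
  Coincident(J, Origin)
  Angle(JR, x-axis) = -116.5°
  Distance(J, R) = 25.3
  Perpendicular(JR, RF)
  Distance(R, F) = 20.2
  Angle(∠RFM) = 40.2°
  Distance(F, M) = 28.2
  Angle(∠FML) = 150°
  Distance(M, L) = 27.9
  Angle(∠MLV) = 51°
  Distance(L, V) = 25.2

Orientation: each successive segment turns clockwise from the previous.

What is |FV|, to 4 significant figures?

36.87

J is at the origin; JR runs at -116.5° with length 25.3, so R = (-11.29, -22.64). The perpendicularity gives RF at right angles to JR, so RF runs at 153.5°; with |RF| = 20.2, F = (-29.37, -13.63). ∠RFM = 40.2° gives FM at 13.70° from the x-axis; with |FM| = 28.2, M = (-1.969, -6.950). ∠FML = 150.0° gives ML at -16.30° from the x-axis; with |ML| = 27.9, L = (24.81, -14.78). ∠MLV = 51.0° gives LV at -145.3° from the x-axis; with |LV| = 25.2, V = (4.092, -29.13). Then |FV| = |V − F| = 36.87.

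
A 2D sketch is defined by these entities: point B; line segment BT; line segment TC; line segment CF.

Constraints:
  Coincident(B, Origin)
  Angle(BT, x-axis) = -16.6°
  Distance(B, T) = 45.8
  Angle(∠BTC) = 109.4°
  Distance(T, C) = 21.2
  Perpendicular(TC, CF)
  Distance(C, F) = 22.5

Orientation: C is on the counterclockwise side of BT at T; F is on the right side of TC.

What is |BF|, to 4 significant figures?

75.12

B is at the origin; BT runs at -16.6° with length 45.8, so T = 45.8·(cos -16.6°, sin -16.6°) = (43.89, -13.08). ∠BTC = 109.4°, so TC runs at -16.6° + (180° − 109.4°) = 54.00° from the x-axis; with |TC| = 21.2, C = T + 21.2·(cos 54.00°, sin 54.00°) = (56.35, 4.067). TC ⟂ CF; with |CF| = 22.5 on the right of TC, F = C + 22.5·(0.8090, -0.5878) = (74.56, -9.159). Then |BF| = |F − B| = 75.12.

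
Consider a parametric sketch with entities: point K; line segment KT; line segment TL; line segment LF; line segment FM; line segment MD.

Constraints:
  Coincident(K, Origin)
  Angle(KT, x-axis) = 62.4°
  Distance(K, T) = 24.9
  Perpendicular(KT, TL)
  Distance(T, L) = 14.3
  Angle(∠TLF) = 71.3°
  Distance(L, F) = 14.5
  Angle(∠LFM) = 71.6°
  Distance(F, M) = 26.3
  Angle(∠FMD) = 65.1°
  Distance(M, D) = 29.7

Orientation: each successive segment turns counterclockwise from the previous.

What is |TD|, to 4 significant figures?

21.92

∠LFM = 71.6° gives FM at 9.500° from the x-axis; with |FM| = 26.3, M = (22.56, 18.71). ∠FMD = 65.1° gives MD at 124.4° from the x-axis; with |MD| = 29.7, D = (5.780, 43.21). Then |TD| = |D − T| = 21.92.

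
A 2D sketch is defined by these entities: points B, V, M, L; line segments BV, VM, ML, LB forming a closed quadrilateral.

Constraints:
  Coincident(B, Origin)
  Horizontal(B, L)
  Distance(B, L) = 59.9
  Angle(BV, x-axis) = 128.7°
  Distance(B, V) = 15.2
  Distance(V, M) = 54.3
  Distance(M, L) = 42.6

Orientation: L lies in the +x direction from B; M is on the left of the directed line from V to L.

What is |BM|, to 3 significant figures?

53.5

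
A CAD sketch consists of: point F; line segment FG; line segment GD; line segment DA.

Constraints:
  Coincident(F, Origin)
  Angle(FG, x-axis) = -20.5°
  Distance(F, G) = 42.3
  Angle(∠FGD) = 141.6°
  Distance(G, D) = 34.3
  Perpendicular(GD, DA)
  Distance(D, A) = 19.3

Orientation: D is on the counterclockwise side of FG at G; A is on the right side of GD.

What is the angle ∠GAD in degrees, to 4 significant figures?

60.63°

∠FGD = 141.6°, so GD runs at -20.5° + (180° − 141.6°) = 17.90° from the x-axis; with |GD| = 34.3, D = G + 34.3·(cos 17.90°, sin 17.90°) = (72.26, -4.271). The perpendicularity gives DA at right angles to GD; with |DA| = 19.3 on the right of GD, A = D + 19.3·(0.3074, -0.9516) = (78.19, -22.64). Then cos ∠GAD = AG·AD / (|AG||AD|), giving 60.63°.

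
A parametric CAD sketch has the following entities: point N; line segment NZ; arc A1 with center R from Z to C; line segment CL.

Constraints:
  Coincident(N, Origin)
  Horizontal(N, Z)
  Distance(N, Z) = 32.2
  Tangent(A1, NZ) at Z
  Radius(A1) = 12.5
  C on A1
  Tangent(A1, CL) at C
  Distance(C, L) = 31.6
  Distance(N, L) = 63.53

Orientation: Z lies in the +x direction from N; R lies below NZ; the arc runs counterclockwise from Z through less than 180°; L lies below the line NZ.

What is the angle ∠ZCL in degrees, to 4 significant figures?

111.8°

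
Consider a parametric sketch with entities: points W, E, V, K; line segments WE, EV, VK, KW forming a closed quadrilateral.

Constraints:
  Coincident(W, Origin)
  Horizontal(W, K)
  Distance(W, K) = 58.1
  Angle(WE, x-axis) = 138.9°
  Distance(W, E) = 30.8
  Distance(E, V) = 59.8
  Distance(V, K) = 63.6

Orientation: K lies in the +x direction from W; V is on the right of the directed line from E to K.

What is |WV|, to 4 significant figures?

33.32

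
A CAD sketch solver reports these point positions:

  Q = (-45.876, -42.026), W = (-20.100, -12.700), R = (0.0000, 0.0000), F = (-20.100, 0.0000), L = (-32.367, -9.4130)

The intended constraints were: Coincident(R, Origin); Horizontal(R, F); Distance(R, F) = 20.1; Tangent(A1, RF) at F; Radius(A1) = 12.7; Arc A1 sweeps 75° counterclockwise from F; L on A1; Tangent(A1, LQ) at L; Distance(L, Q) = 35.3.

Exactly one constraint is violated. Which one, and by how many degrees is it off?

Tangent(A1, LQ) at L — off by 7.50°.

R = (0.00, 0.00) ✓; R.y = 0.00, F.y = 0.00 ✓; |RF| = 20.10 ✓; ∠(WF, FR) = 90.00° ✓; |WF| = 12.70 ✓; bearing(W→L) − bearing(W→F) = 75.00° ✓; |WL| = 12.70 ✓; ∠(WL, LQ) = 97.50° ✗; |LQ| = 35.30 ✓.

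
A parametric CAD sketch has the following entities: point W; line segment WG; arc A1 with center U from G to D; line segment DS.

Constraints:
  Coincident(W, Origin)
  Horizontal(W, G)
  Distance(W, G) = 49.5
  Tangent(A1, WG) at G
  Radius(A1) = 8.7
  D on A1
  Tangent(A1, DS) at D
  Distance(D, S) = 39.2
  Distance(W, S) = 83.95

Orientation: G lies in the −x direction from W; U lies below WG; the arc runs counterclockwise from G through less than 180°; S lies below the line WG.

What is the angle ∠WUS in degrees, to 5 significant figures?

136.12°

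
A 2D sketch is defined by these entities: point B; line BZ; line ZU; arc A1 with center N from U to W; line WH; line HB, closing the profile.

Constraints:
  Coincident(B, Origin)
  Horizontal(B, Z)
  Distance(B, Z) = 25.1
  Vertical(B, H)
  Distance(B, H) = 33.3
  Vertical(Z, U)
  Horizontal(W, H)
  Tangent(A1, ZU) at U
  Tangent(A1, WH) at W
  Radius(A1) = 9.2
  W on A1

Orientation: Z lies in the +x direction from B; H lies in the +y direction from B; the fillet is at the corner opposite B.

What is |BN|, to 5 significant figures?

28.872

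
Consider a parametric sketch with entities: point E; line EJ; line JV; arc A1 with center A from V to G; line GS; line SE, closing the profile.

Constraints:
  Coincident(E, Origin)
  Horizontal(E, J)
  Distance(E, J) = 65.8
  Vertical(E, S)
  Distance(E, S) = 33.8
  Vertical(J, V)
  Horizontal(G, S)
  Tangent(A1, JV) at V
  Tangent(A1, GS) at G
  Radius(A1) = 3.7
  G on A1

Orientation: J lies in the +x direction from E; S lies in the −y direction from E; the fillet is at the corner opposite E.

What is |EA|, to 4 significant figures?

69.01

E is at the origin; E and J share the same y with |EJ| = 65.8 and J on the +x side, so J = (65.80, 0.000). E and S share the same x with |ES| = 33.8 and S on the −y side, so S = (0.000, -33.80). The virtual corner opposite E is at (65.80, -33.80). Since A1 is tangent to JV there, AV ⟂ JV and since A1 is tangent to GS there, AG ⟂ GS, with radius 3.7, so the center A sits 3.7 in from both sides at A = (62.10, -30.10). Then |EA| = |A − E| = 69.01.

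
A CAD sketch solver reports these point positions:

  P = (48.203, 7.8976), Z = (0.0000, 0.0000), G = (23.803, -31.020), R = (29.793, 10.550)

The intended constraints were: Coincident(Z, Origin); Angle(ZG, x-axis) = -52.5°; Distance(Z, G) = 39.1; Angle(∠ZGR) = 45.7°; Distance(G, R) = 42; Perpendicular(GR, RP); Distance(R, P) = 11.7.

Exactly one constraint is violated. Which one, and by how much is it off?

Distance(R, P) = 11.7 — off by 6.90.

Z = (0.00, 0.00) ✓; ZG at -52.50° ✓; |ZG| = 39.10 ✓; ∠ZGR = 45.70° ✓; |GR| = 42.00 ✓; ∠(GR, RP) = 90.00° ✓; |RP| = 18.60 ✗.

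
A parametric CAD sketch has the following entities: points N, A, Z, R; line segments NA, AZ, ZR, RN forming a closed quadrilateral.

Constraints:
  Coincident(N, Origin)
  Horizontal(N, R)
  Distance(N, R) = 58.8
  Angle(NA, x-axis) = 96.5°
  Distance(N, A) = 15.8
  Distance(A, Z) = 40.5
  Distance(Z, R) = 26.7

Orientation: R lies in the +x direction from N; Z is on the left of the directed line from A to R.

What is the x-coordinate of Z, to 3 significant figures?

38.7

N is at the origin; N and R share the same y with |NR| = 58.8 and R in +x, so R = (58.8, 0). NA runs at 96.5° with |NA| = 15.8, so A = (-1.79, 15.7). Z is determined by |AZ| = 40.5 and |ZR| = 26.7 together: it lies at the intersection of circle(A, 40.5) and circle(R, 26.7). With |AR| = 62.6, the foot of the radical line on AR is 38.7 from A and the perpendicular offset is √(40.5² − 38.7²) = 11.9. Taking the left-of-AR solution: Z = (38.7, 17.5).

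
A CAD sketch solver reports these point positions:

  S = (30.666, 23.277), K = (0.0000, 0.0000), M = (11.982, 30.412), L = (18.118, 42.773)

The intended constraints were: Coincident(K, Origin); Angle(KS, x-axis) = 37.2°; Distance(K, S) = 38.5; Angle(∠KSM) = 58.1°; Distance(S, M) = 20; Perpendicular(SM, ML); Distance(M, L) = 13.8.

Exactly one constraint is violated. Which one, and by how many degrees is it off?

Perpendicular(SM, ML) — off by 5.50°.

K = (0.00, 0.00) ✓; KS at 37.20° ✓; |KS| = 38.50 ✓; ∠KSM = 58.10° ✓; |SM| = 20.00 ✓; ∠(SM, ML) = 95.50° ✗; |ML| = 13.80 ✓.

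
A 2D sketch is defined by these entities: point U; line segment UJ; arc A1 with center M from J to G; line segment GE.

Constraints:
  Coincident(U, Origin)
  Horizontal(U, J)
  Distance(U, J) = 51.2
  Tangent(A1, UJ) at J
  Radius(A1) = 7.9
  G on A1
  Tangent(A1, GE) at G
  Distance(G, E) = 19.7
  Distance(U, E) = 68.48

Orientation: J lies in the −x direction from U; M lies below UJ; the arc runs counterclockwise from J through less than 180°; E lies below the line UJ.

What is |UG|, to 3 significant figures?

59.2

U is at the origin; U and J share the same y with |UJ| = 51.2 and J on the −x side, so J = (-51.2, 0.00). A1 meets UJ tangentially, so MJ is at right angles to UJ, so M = J + (0, -7.9) = (-51.2, -7.90). Since MG ⟂ GE (tangency), |ME| = √(7.9² + 19.7²) = 21.2 regardless of where G sits on A1. So E lies on both circle(U, 68.48) and circle(M, 21.2); the below-UJ intersection is E = (-63.7, -25.0). G is the foot of the tangent from E: G = (-58.9, -5.94).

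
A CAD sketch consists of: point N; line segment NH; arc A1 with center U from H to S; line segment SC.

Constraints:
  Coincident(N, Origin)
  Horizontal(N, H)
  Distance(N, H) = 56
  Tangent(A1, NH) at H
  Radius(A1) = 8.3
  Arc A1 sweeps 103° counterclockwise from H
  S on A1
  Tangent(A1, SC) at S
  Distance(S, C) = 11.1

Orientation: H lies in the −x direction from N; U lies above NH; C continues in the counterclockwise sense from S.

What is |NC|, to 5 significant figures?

54.602

On A1, H sits at bearing -90° from U; a 103° counterclockwise sweep puts S at bearing 13°, so S = U + 8.3·(cos 13°, sin 13°) = (-47.913, 10.167). A1 meets SC tangentially, so US is at right angles to SC, so SC runs along (−sin 13°, cos 13°); with |SC| = 11.1, C = (-50.410, 20.983). Then |NC| = |C − N| = 54.602.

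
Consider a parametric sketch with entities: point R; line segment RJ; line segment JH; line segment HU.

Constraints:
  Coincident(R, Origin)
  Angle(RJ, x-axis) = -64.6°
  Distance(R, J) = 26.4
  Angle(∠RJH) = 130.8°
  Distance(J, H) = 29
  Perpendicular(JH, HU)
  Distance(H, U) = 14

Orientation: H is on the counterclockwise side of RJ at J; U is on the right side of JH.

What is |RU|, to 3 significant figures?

57.4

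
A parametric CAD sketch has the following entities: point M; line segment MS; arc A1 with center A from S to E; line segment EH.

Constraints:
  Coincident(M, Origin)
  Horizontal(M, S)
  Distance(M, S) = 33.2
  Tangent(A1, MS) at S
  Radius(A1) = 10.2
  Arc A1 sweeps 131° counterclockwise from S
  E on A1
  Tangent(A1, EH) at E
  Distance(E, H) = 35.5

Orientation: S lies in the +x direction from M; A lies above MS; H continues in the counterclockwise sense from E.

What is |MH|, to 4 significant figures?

47.10

On A1, S sits at bearing -90° from A; a 131° counterclockwise sweep puts E at bearing 41°, so E = A + 10.2·(cos 41°, sin 41°) = (40.90, 16.89). A1 meets EH tangentially, so AE is at right angles to EH, so EH runs along (−sin 41°, cos 41°); with |EH| = 35.5, H = (17.61, 43.68). Then |MH| = |H − M| = 47.10.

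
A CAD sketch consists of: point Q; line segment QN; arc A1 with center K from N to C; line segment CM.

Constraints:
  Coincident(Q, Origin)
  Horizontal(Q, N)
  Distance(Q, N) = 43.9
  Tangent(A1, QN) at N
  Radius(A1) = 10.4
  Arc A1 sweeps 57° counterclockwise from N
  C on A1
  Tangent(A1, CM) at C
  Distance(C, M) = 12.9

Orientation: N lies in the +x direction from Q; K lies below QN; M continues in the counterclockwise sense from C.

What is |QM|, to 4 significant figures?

32.16

Q is at the origin; Q and N share the same y with |QN| = 43.9 and N on the +x side, so N = (43.90, 0.000). Tangency of A1 to QN means the radius KN is perpendicular to QN, so K = N + (0, -10.4) = (43.90, -10.40). On A1, N sits at bearing 90° from K; a 57° counterclockwise sweep puts C at bearing 147°, so C = K + 10.4·(cos 147°, sin 147°) = (35.18, -4.736). Tangency of A1 to CM means the radius KC is perpendicular to CM, so CM runs along (−sin 147°, cos 147°); with |CM| = 12.9, M = (28.15, -15.55). Then |QM| = |M − Q| = 32.16.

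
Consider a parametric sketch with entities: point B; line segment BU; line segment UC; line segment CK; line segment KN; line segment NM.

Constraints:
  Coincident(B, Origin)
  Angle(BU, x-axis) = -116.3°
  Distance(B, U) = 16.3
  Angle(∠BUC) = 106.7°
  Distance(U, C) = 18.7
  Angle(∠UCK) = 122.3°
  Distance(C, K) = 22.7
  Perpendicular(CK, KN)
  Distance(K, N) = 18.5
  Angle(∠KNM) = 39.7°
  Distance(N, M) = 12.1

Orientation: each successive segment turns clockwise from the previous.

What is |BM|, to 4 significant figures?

23.70

B is at the origin; BU runs at -116.3° with length 16.3, so U = (-7.222, -14.61). ∠BUC = 106.7° gives UC at 170.4° from the x-axis; with |UC| = 18.7, C = (-25.66, -11.49). ∠UCK = 122.3° gives CK at 112.7° from the x-axis; with |CK| = 22.7, K = (-34.42, 9.447). CK ⟂ KN, so KN runs at 22.70°; with |KN| = 18.5, N = (-17.35, 16.59). ∠KNM = 39.7° gives NM at -117.6° from the x-axis; with |NM| = 12.1, M = (-22.96, 5.864). Then |BM| = |M − B| = 23.70.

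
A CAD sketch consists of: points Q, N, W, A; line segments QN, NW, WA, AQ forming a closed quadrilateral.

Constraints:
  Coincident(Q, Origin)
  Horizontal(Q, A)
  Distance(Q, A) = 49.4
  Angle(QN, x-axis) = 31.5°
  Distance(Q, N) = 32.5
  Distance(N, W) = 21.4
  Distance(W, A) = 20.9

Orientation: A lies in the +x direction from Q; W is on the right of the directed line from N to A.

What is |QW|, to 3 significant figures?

29.3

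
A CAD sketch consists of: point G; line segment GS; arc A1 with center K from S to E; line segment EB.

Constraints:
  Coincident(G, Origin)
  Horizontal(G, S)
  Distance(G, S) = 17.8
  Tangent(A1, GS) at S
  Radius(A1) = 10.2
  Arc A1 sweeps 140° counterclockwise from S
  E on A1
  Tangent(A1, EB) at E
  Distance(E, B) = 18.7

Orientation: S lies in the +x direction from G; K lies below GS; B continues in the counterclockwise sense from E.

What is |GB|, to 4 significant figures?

39.44

G is at the origin; G and S share the same y with |GS| = 17.8 and S on the +x side, so S = (17.80, 0.000). Since A1 is tangent to GS there, KS ⟂ GS, so K = S + (0, -10.2) = (17.80, -10.20). On A1, S sits at bearing 90° from K; a 140° counterclockwise sweep puts E at bearing 230°, so E = K + 10.2·(cos 230°, sin 230°) = (11.24, -18.01). The tangent condition forces KE to be normal to EB, so EB runs along (−sin 230°, cos 230°); with |EB| = 18.7, B = (25.57, -30.03). Then |GB| = |B − G| = 39.44.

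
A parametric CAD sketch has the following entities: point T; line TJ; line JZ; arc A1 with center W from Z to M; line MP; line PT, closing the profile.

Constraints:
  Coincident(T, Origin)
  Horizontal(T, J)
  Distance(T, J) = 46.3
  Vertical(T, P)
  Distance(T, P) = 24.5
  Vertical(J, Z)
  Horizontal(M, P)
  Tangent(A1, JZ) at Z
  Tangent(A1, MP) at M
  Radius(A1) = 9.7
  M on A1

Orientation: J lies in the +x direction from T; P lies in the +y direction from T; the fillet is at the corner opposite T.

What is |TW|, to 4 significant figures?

39.48

T is at the origin; TJ is horizontal with |TJ| = 46.3 and J on the +x side, so J = (46.30, 0.000). T and P share the same x with |TP| = 24.5 and P on the +y side, so P = (0.000, 24.50). The virtual corner opposite T is at (46.30, 24.50). Since A1 is tangent to JZ there, WZ ⟂ JZ and the tangent condition forces WM to be normal to MP, with radius 9.7, so the center W sits 9.7 in from both sides at W = (36.60, 14.80). Then |TW| = |W − T| = 39.48.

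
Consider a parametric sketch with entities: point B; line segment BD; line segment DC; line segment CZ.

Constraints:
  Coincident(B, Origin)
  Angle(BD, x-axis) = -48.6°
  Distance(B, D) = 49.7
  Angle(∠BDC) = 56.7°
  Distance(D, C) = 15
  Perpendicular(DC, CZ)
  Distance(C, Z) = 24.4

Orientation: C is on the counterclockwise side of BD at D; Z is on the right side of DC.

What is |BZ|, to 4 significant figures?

67.07

B is at the origin; BD runs at -48.6° with length 49.7, so D = 49.7·(cos -48.6°, sin -48.6°) = (32.87, -37.28). ∠BDC = 56.7°, so DC runs at -48.6° + (180° − 56.7°) = 74.70° from the x-axis; with |DC| = 15.0, C = D + 15.0·(cos 74.70°, sin 74.70°) = (36.83, -22.81). DC is perpendicular to CZ; with |CZ| = 24.4 on the right of DC, Z = C + 24.4·(0.9646, -0.2639) = (60.36, -29.25). Then |BZ| = |Z − B| = 67.07.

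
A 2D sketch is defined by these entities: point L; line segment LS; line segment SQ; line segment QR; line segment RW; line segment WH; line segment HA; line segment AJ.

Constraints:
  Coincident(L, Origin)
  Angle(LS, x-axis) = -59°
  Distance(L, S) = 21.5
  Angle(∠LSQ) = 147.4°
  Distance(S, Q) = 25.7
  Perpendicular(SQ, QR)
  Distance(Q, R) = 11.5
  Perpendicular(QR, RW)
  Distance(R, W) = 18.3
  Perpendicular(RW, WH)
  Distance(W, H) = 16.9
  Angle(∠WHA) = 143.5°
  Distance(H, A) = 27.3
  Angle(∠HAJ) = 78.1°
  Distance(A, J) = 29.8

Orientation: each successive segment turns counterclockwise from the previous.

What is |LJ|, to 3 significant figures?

63.7

L is at the origin; LS runs at -59.0° with length 21.5, so S = (11.1, -18.4). ∠LSQ = 147.4° gives SQ at -26.4° from the x-axis; with |SQ| = 25.7, Q = (34.1, -29.9). SQ is perpendicular to QR, so QR runs at 63.6°; with |QR| = 11.5, R = (39.2, -19.6). The perpendicularity gives RW at right angles to QR, so RW runs at 154°; with |RW| = 18.3, W = (22.8, -11.4). RW ⟂ WH, so WH runs at -116°; with |WH| = 16.9, H = (15.3, -26.6). ∠WHA = 143.5° gives HA at -79.9° from the x-axis; with |HA| = 27.3, A = (20.1, -53.4). ∠HAJ = 78.1° gives AJ at 22.0° from the x-axis; with |AJ| = 29.8, J = (47.7, -42.3). Then |LJ| = |J − L| = 63.7.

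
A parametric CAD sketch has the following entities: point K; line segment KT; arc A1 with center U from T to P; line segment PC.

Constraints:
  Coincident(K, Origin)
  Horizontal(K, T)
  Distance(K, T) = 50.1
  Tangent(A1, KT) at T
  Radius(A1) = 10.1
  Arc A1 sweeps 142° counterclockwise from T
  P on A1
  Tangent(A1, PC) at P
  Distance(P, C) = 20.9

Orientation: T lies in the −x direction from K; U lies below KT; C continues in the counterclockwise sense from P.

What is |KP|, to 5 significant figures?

59.143

K is at the origin; KT is horizontal with |KT| = 50.1 and T on the −x side, so T = (-50.100, 0.0000). A1 meets KT tangentially, so UT is at right angles to KT, so U = T + (0, -10.1) = (-50.100, -10.100). On A1, T sits at bearing 90° from U; a 142° counterclockwise sweep puts P at bearing 232°, so P = U + 10.1·(cos 232°, sin 232°) = (-56.318, -18.059). Then |KP| = |P − K| = 59.143.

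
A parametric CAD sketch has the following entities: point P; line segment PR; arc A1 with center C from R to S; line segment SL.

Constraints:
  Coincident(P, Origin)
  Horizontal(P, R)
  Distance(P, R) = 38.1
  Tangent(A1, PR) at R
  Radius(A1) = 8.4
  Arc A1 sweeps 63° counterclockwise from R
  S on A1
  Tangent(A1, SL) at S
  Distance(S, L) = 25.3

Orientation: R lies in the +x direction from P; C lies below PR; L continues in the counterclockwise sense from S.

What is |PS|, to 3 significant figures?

31.0

The tangent condition forces CR to be normal to PR, so C = R + (0, -8.4) = (38.1, -8.40). On A1, R sits at bearing 90° from C; a 63° counterclockwise sweep puts S at bearing 153°, so S = C + 8.4·(cos 153°, sin 153°) = (30.6, -4.59). Then |PS| = |S − P| = 31.0.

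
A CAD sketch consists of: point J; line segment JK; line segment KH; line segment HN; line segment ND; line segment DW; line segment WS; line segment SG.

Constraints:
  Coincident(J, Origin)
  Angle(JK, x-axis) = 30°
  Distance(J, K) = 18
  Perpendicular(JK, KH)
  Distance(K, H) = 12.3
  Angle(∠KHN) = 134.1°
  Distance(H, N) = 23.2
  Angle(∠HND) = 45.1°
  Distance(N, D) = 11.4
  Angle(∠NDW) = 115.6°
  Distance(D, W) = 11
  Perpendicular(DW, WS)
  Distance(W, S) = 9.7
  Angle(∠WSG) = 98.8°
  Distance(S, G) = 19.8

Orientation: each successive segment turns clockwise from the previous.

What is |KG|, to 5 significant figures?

37.352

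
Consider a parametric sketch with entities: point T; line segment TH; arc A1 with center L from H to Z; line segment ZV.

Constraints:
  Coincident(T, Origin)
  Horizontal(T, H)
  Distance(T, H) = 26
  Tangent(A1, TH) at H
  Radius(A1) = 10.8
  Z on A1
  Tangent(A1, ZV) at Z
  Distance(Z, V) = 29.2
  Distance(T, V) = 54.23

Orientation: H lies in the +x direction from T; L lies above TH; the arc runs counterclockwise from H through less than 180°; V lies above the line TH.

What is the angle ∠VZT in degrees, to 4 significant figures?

105.9°

Checks: |LZ| = 10.80 ✓; ∠(LZ, ZV) = 90.00° ✓; |ZV| = 29.20 ✓; |TV| = 54.23 ✓.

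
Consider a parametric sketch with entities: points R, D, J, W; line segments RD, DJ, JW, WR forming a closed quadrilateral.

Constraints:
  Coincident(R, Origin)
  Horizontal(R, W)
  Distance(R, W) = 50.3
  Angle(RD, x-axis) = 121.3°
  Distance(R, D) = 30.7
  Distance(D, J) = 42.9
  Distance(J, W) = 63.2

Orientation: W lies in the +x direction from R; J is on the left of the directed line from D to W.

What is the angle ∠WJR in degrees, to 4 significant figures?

49.36°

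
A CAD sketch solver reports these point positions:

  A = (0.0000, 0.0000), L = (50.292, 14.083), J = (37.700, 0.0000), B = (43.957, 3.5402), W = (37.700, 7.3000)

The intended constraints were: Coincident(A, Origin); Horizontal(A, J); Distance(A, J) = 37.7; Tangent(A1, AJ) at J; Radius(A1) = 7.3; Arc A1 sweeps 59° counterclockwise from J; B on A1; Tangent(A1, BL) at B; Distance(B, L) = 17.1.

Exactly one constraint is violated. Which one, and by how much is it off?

Distance(B, L) = 17.1 — off by 4.80.

A = (0.00, 0.00) ✓; A.y = 0.00, J.y = 0.00 ✓; |AJ| = 37.70 ✓; ∠(WJ, JA) = 90.00° ✓; |WJ| = 7.300 ✓; bearing(W→B) − bearing(W→J) = 59.00° ✓; |WB| = 7.300 ✓; ∠(WB, BL) = 90.00° ✓; |BL| = 12.30 ✗.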